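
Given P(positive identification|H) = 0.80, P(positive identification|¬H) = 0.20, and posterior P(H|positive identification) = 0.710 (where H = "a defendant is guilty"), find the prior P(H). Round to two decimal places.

Bayes' rule in odds form gives O(H|E) = O(H)·[P(E|H)/P(E|¬H)], hence O(H) = O(H|E)/LR.
Posterior odds = 0.710/(1−0.710) = 2.4483. LR = 0.80/0.20 = 4.0000.
Prior odds = 2.4483/4.0000 = 0.6121, so P(H) = 0.6121/(1+0.6121) ≈ 0.38.

P(H) = 0.38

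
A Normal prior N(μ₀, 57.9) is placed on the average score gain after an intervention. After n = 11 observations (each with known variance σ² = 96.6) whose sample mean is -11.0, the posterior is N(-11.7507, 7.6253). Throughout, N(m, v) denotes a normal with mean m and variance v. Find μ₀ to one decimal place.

With known observation variance, the Normal–Normal posterior has precision τ_n = τ₀ + n/σ² and mean μ_n = (τ₀μ₀ + (n/σ²)x̄)/τ_n.
Here τ₀ = 1/57.9 = 0.017271 and τ_data = 11/96.6 = 0.113872, so τ_n = 0.131143.
Rearranging for μ₀: μ₀ = (μ_n·τ_n − τ_data·x̄)/τ₀ = (-11.7507·0.131143 − 0.113872·-11.0) / 0.017271 = -0.288430/0.017271 ≈ -16.7.

μ₀ = -16.7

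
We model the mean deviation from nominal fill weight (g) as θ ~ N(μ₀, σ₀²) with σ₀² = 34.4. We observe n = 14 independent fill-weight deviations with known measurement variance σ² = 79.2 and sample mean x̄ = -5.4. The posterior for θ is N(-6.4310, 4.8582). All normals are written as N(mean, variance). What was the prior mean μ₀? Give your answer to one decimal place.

μ₀ = -12.7

With known observation variance, the Normal–Normal posterior has precision τ_n = τ₀ + n/σ² and mean μ_n = (τ₀μ₀ + (n/σ²)x̄)/τ_n.
Here τ₀ = 1/34.4 = 0.029070 and τ_data = 14/79.2 = 0.176768, so τ_n = 0.205838.
Rearranging for μ₀: μ₀ = (μ_n·τ_n − τ_data·x̄)/τ₀ = (-6.4310·0.205838 − 0.176768·-5.4) / 0.029070 = -0.369197/0.029070 ≈ -12.7.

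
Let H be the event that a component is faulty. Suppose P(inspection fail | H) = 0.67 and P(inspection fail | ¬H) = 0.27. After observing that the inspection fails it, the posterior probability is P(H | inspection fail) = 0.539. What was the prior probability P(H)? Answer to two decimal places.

P(H) = 0.32

Bayes' rule in odds form gives O(H|E) = O(H)·[P(E|H)/P(E|¬H)], hence O(H) = O(H|E)/LR.
Posterior odds = 0.539/(1−0.539) = 1.1692. LR = 0.67/0.27 = 2.4815.
Prior odds = 1.1692/2.4815 = 0.4712, so P(H) = 0.4712/(1+0.4712) ≈ 0.32.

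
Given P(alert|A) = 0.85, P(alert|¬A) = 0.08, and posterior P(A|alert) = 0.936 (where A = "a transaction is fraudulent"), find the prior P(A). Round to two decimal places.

Bayes' rule in odds form gives O(A|E) = O(A)·[P(E|A)/P(E|¬A)], hence O(A) = O(A|E)/LR.
Posterior odds = 0.936/(1−0.936) = 14.6250. LR = 0.85/0.08 = 10.6250.
Prior odds = 14.6250/10.6250 = 1.3765, so P(A) = 1.3765/(1+1.3765) ≈ 0.58.

P(A) = 0.58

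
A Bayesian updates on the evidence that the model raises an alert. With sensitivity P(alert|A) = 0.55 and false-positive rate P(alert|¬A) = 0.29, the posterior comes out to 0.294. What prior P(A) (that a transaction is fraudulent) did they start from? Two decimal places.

P(A) = 0.18

Bayes' rule in odds form gives O(A|E) = O(A)·[P(E|A)/P(E|¬A)], hence O(A) = O(A|E)/LR.
Posterior odds = 0.294/(1−0.294) = 0.4164. LR = 0.55/0.29 = 1.8966.
Prior odds = 0.4164/1.8966 = 0.2196, so P(A) = 0.2196/(1+0.2196) ≈ 0.18.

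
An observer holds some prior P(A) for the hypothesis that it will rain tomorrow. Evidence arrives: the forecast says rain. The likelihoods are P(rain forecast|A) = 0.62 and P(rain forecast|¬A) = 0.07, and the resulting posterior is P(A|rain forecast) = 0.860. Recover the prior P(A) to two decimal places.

In odds form, posterior odds = prior odds × likelihood ratio, so prior odds = posterior odds ÷ LR.
Posterior odds = 0.860/(1−0.860) = 6.1429. LR = 0.62/0.07 = 8.8571.
Prior odds = 6.1429/8.8571 = 0.6936, so P(A) = 0.6936/(1+0.6936) ≈ 0.41.

P(A) = 0.41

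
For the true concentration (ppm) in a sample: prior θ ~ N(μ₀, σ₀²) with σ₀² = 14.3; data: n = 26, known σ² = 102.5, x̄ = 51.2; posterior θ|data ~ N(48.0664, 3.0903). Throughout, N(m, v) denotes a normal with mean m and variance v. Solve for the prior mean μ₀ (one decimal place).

The posterior mean is a precision-weighted average: μ_n = (τ₀μ₀ + τ_data·x̄)/(τ₀+τ_data), with τ₀=1/σ₀² and τ_data=n/σ².
Here τ₀ = 1/14.3 = 0.069930 and τ_data = 26/102.5 = 0.253659, so τ_n = 0.323589.
Rearranging for μ₀: μ₀ = (μ_n·τ_n − τ_data·x̄)/τ₀ = (48.0664·0.323589 − 0.253659·51.2) / 0.069930 = 2.566418/0.069930 ≈ 36.7.

μ₀ = 36.7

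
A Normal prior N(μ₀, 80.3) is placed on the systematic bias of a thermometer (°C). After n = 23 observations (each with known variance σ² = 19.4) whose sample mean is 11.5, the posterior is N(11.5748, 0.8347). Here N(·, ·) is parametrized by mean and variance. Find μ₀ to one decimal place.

The posterior mean is a precision-weighted average: μ_n = (τ₀μ₀ + τ_data·x̄)/(τ₀+τ_data), with τ₀=1/σ₀² and τ_data=n/σ².
Here τ₀ = 1/80.3 = 0.012453 and τ_data = 23/19.4 = 1.185567, so τ_n = 1.198020.
Rearranging for μ₀: μ₀ = (μ_n·τ_n − τ_data·x̄)/τ₀ = (11.5748·1.198020 − 1.185567·11.5) / 0.012453 = 0.232821/0.012453 ≈ 18.7.

μ₀ = 18.7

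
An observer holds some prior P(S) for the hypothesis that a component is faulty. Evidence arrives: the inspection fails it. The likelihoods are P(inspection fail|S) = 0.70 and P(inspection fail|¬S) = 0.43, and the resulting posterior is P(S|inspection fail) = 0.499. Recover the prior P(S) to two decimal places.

In odds form, posterior odds = prior odds × likelihood ratio, so prior odds = posterior odds ÷ LR.
Posterior odds = 0.499/(1−0.499) = 0.9960. LR = 0.70/0.43 = 1.6279.
Prior odds = 0.9960/1.6279 = 0.6118, so P(S) = 0.6118/(1+0.6118) ≈ 0.38.

P(S) = 0.38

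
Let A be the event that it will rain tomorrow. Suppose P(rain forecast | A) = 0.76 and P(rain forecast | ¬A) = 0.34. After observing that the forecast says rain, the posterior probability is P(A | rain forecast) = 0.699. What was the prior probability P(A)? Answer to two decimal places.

In odds form, posterior odds = prior odds × likelihood ratio, so prior odds = posterior odds ÷ LR.
Posterior odds = 0.699/(1−0.699) = 2.3223. LR = 0.76/0.34 = 2.2353.
Prior odds = 2.3223/2.2353 = 1.0389, so P(A) = 1.0389/(1+1.0389) ≈ 0.51.

P(A) = 0.51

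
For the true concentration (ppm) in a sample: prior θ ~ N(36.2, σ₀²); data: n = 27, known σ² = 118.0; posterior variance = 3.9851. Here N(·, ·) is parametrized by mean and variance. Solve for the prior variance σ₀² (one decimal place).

For the Normal–Normal model with known σ², precisions add: τ_n = τ₀ + n/σ².
So 1/σ₀² = 1/3.9851 − 27/118.0 = 0.250935 − 0.228814 = 0.022121.
Hence σ₀² = 1/0.022121 ≈ 45.2.

σ₀² = 45.2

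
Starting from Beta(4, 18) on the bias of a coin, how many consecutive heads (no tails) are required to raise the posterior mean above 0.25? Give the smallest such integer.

k = 3

After k heads and 0 tails the posterior is Beta(4+k, 18), with mean (4+k)/(4+18+k).
Set (4+k)/(22+k) > 0.25 and solve: k > (0.25·22 − 4)/(1 − 0.25) = 2.000.
The smallest integer exceeding 2.000 is 3, and checking k=3: (7)/(25) = 0.2800 > 0.25.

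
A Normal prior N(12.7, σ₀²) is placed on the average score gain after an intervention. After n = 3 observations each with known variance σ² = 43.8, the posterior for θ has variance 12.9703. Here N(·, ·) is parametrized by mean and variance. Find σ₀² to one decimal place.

σ₀² = 116.2

Posterior precision equals prior precision plus data precision: 1/σ_n² = 1/σ₀² + n/σ².
So 1/σ₀² = 1/12.9703 − 3/43.8 = 0.077099 − 0.068493 = 0.008606.
Hence σ₀² = 1/0.008606 ≈ 116.2.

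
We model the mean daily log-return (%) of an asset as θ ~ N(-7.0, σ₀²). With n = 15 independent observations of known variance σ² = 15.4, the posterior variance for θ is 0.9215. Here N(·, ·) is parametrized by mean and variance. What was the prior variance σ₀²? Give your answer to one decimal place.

σ₀² = 9.0

For the Normal–Normal model with known σ², precisions add: τ_n = τ₀ + n/σ².
So 1/σ₀² = 1/0.9215 − 15/15.4 = 1.085187 − 0.974026 = 0.111161.
Hence σ₀² = 1/0.111161 ≈ 9.0.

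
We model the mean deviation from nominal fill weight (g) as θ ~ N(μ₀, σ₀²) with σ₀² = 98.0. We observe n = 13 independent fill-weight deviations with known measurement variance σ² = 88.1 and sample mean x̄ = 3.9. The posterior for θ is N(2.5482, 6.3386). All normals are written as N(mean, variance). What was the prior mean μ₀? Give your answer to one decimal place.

μ₀ = -17.0

The posterior mean is a precision-weighted average: μ_n = (τ₀μ₀ + τ_data·x̄)/(τ₀+τ_data), with τ₀=1/σ₀² and τ_data=n/σ².
Here τ₀ = 1/98.0 = 0.010204 and τ_data = 13/88.1 = 0.147560, so τ_n = 0.157764.
Rearranging for μ₀: μ₀ = (μ_n·τ_n − τ_data·x̄)/τ₀ = (2.5482·0.157764 − 0.147560·3.9) / 0.010204 = -0.173470/0.010204 ≈ -17.0.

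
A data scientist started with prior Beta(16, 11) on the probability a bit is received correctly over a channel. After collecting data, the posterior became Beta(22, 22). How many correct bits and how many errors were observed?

6 correct bits and 11 errors

Under Beta–binomial conjugacy the posterior parameters are (α+s, β+f).
So s = 22 − 16 = 6 and f = 22 − 11 = 11.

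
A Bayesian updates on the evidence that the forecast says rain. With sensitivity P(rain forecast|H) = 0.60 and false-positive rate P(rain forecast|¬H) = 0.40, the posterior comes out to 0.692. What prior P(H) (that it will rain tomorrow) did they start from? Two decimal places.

P(H) = 0.60

In odds form, posterior odds = prior odds × likelihood ratio, so prior odds = posterior odds ÷ LR.
Posterior odds = 0.692/(1−0.692) = 2.2468. LR = 0.60/0.40 = 1.5000.
Prior odds = 2.2468/1.5000 = 1.4979, so P(H) = 1.4979/(1+1.4979) ≈ 0.60.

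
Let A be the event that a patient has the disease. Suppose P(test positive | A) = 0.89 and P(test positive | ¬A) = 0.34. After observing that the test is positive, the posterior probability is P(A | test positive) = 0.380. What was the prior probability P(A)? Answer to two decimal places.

In odds form, posterior odds = prior odds × likelihood ratio, so prior odds = posterior odds ÷ LR.
Posterior odds = 0.380/(1−0.380) = 0.6129. LR = 0.89/0.34 = 2.6176.
Prior odds = 0.6129/2.6176 = 0.2341, so P(A) = 0.2341/(1+0.2341) ≈ 0.19.

P(A) = 0.19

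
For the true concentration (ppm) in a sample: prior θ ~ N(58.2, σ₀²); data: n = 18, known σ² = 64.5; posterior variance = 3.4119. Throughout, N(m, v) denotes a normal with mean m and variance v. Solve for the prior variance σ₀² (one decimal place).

σ₀² = 71.3

For the Normal–Normal model with known σ², precisions add: τ_n = τ₀ + n/σ².
So 1/σ₀² = 1/3.4119 − 18/64.5 = 0.293092 − 0.279070 = 0.014022.
Hence σ₀² = 1/0.014022 ≈ 71.3.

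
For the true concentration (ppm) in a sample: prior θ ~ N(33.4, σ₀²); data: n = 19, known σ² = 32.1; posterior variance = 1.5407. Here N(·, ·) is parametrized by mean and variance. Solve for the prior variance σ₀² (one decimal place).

σ₀² = 17.5

For the Normal–Normal model with known σ², precisions add: τ_n = τ₀ + n/σ².
So 1/σ₀² = 1/1.5407 − 19/32.1 = 0.649056 − 0.591900 = 0.057156.
Hence σ₀² = 1/0.057156 ≈ 17.5.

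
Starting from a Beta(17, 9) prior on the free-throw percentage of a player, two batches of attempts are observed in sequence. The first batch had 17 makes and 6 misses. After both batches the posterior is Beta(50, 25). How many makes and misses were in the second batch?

16 makes and 10 misses

Because Beta–binomial updating is additive in the counts, the combined data contributed (α_post−α_prior, β_post−β_prior) successes and failures.
Total across both batches: 50−17=33 makes, 25−9=16 misses.
Subtract the first batch: 33−17=16 makes and 16−6=10 misses.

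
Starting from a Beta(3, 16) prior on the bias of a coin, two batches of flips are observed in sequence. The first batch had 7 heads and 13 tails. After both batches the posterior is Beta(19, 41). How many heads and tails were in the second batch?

9 heads and 12 tails

Because Beta–binomial updating is additive in the counts, the combined data contributed (α_post−α_prior, β_post−β_prior) successes and failures.
Total across both batches: 19−3=16 heads, 41−16=25 tails.
Subtract the first batch: 16−7=9 heads and 25−13=12 tails.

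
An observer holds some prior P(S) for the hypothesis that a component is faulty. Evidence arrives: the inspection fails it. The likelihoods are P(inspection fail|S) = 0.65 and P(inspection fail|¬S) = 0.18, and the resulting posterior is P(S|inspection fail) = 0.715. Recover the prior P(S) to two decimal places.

In odds form, posterior odds = prior odds × likelihood ratio, so prior odds = posterior odds ÷ LR.
Posterior odds = 0.715/(1−0.715) = 2.5088. LR = 0.65/0.18 = 3.6111.
Prior odds = 2.5088/3.6111 = 0.6947, so P(S) = 0.6947/(1+0.6947) ≈ 0.41.

P(S) = 0.41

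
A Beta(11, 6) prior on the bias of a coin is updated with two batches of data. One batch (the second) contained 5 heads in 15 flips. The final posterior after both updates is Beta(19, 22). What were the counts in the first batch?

3 heads and 6 tails

Because Beta–binomial updating is additive in the counts, the combined data contributed (α_post−α_prior, β_post−β_prior) successes and failures.
Total across both batches: 19−11=8 heads, 22−6=16 tails.
Subtract the second batch: 8−5=3 heads and 16−10=6 tails.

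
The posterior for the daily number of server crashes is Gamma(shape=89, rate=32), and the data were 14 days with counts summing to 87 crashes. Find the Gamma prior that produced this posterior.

Gamma–Poisson conjugacy: posterior shape = α + Σxᵢ, posterior rate = β + n.
So α = 89 − 87 = 2 and β = 32 − 14 = 18.

Gamma(shape=2, rate=18)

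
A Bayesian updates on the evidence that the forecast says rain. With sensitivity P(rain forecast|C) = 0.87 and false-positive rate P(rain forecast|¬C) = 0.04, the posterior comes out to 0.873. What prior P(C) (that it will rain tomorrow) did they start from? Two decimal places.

P(C) = 0.24

In odds form, posterior odds = prior odds × likelihood ratio, so prior odds = posterior odds ÷ LR.
Posterior odds = 0.873/(1−0.873) = 6.8740. LR = 0.87/0.04 = 21.7500.
Prior odds = 6.8740/21.7500 = 0.3160, so P(C) = 0.3160/(1+0.3160) ≈ 0.24.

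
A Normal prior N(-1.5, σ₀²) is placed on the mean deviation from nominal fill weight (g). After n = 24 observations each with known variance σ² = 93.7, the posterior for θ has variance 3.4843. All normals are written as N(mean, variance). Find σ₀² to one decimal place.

For the Normal–Normal model with known σ², precisions add: τ_n = τ₀ + n/σ².
So 1/σ₀² = 1/3.4843 − 24/93.7 = 0.287002 − 0.256137 = 0.030865.
Hence σ₀² = 1/0.030865 ≈ 32.4.

σ₀² = 32.4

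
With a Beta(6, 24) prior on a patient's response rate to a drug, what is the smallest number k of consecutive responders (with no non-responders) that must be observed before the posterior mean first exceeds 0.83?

k = 112

After k responders and 0 non-responders the posterior is Beta(6+k, 24), with mean (6+k)/(6+24+k).
Set (6+k)/(30+k) > 0.83 and solve: k > (0.83·30 − 6)/(1 − 0.83) = 111.176.
The smallest integer exceeding 111.176 is 112.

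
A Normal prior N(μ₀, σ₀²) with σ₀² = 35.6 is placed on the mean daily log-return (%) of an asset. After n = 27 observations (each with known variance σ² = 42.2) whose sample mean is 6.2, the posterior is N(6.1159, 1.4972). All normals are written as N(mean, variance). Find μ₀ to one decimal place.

μ₀ = 4.2

The posterior mean is a precision-weighted average: μ_n = (τ₀μ₀ + τ_data·x̄)/(τ₀+τ_data), with τ₀=1/σ₀² and τ_data=n/σ².
Here τ₀ = 1/35.6 = 0.028090 and τ_data = 27/42.2 = 0.639810, so τ_n = 0.667900.
Rearranging for μ₀: μ₀ = (μ_n·τ_n − τ_data·x̄)/τ₀ = (6.1159·0.667900 − 0.639810·6.2) / 0.028090 = 0.117988/0.028090 ≈ 4.2.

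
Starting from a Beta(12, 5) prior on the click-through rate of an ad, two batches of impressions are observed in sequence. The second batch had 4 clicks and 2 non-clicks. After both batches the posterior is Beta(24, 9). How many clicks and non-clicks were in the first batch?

8 clicks and 2 non-clicks

Sequential conjugate updates are equivalent to a single update on the pooled data, so total successes = posterior α − prior α and total failures = posterior β − prior β.
Total across both batches: 24−12=12 clicks, 9−5=4 non-clicks.
Subtract the second batch: 12−4=8 clicks and 4−2=2 non-clicks.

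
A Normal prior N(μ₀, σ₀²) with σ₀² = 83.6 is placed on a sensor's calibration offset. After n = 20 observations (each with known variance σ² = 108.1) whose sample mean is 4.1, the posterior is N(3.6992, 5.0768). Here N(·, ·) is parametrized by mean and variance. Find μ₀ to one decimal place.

The posterior mean is a precision-weighted average: μ_n = (τ₀μ₀ + τ_data·x̄)/(τ₀+τ_data), with τ₀=1/σ₀² and τ_data=n/σ².
Here τ₀ = 1/83.6 = 0.011962 and τ_data = 20/108.1 = 0.185014, so τ_n = 0.196976.
Rearranging for μ₀: μ₀ = (μ_n·τ_n − τ_data·x̄)/τ₀ = (3.6992·0.196976 − 0.185014·4.1) / 0.011962 = -0.029904/0.011962 ≈ -2.5.

μ₀ = -2.5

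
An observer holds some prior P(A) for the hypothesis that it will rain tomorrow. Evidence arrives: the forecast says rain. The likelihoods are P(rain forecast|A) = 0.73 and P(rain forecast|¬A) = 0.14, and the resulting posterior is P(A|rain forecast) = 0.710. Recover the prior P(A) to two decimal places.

In odds form, posterior odds = prior odds × likelihood ratio, so prior odds = posterior odds ÷ LR.
Posterior odds = 0.710/(1−0.710) = 2.4483. LR = 0.73/0.14 = 5.2143.
Prior odds = 2.4483/5.2143 = 0.4695, so P(A) = 0.4695/(1+0.4695) ≈ 0.32.

P(A) = 0.32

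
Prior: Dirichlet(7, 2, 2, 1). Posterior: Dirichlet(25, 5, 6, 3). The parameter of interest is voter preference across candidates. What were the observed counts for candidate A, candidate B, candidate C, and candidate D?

For a Dirichlet(α) prior with multinomial counts c, the posterior is Dirichlet(α + c) componentwise.
Counts are posterior − prior componentwise: 25−7=18, 5−2=3, 6−2=4, 3−1=2.

counts (18, 3, 4, 2)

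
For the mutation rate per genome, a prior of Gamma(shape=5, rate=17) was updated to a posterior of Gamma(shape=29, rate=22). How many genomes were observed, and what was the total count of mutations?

A Gamma(α, β) prior (rate parametrization) on a Poisson rate with n observations summing to S gives posterior Gamma(α+S, β+n).
Matching: Σxᵢ = 29 − 5 = 24 and n = 22 − 17 = 5.

n = 5 genomes with total 24 mutations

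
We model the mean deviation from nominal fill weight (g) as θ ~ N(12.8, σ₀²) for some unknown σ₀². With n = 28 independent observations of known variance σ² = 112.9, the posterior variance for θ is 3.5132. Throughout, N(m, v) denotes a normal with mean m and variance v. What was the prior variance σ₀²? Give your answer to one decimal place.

σ₀² = 27.3

Posterior precision equals prior precision plus data precision: 1/σ_n² = 1/σ₀² + n/σ².
So 1/σ₀² = 1/3.5132 − 28/112.9 = 0.284641 − 0.248007 = 0.036634.
Hence σ₀² = 1/0.036634 ≈ 27.3.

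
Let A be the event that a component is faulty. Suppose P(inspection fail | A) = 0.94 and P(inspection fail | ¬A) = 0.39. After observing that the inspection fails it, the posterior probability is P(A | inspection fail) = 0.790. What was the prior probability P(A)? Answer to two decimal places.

P(A) = 0.61

In odds form, posterior odds = prior odds × likelihood ratio, so prior odds = posterior odds ÷ LR.
Posterior odds = 0.790/(1−0.790) = 3.7619. LR = 0.94/0.39 = 2.4103.
Prior odds = 3.7619/2.4103 = 1.5608, so P(A) = 1.5608/(1+1.5608) ≈ 0.61.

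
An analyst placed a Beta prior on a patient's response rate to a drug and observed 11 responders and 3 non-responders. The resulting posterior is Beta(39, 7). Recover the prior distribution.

Beta(28, 4)

Under Beta–binomial conjugacy the posterior parameters are (α+s, β+f).
Subtract the data counts: 39−11=28, 7−3=4.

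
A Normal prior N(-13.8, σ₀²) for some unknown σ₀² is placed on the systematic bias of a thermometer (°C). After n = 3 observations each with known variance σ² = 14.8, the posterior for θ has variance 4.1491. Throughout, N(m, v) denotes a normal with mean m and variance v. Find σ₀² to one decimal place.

For the Normal–Normal model with known σ², precisions add: τ_n = τ₀ + n/σ².
So 1/σ₀² = 1/4.1491 − 3/14.8 = 0.241016 − 0.202703 = 0.038313.
Hence σ₀² = 1/0.038313 ≈ 26.1.

σ₀² = 26.1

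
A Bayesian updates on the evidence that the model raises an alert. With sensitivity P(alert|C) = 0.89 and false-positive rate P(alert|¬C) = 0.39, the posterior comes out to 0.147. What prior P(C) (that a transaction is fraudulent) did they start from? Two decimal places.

P(C) = 0.07

In odds form, posterior odds = prior odds × likelihood ratio, so prior odds = posterior odds ÷ LR.
Posterior odds = 0.147/(1−0.147) = 0.1723. LR = 0.89/0.39 = 2.2821.
Prior odds = 0.1723/2.2821 = 0.0755, so P(C) = 0.0755/(1+0.0755) ≈ 0.07.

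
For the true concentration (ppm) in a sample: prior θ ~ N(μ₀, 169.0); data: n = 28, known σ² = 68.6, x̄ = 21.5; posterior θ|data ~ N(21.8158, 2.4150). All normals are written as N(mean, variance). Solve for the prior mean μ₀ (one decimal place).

The posterior mean is a precision-weighted average: μ_n = (τ₀μ₀ + τ_data·x̄)/(τ₀+τ_data), with τ₀=1/σ₀² and τ_data=n/σ².
Here τ₀ = 1/169.0 = 0.005917 and τ_data = 28/68.6 = 0.408163, so τ_n = 0.414080.
Rearranging for μ₀: μ₀ = (μ_n·τ_n − τ_data·x̄)/τ₀ = (21.8158·0.414080 − 0.408163·21.5) / 0.005917 = 0.257982/0.005917 ≈ 43.6.

μ₀ = 43.6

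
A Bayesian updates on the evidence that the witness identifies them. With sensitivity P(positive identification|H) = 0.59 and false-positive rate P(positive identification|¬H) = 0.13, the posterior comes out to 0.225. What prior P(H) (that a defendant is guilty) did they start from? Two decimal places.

Bayes' rule in odds form gives O(H|E) = O(H)·[P(E|H)/P(E|¬H)], hence O(H) = O(H|E)/LR.
Posterior odds = 0.225/(1−0.225) = 0.2903. LR = 0.59/0.13 = 4.5385.
Prior odds = 0.2903/4.5385 = 0.0640, so P(H) = 0.0640/(1+0.0640) ≈ 0.06.

P(H) = 0.06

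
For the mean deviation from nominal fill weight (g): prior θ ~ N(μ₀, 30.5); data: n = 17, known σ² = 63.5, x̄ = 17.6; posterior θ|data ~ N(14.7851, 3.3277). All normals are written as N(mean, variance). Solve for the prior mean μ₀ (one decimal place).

μ₀ = -8.2

The posterior mean is a precision-weighted average: μ_n = (τ₀μ₀ + τ_data·x̄)/(τ₀+τ_data), with τ₀=1/σ₀² and τ_data=n/σ².
Here τ₀ = 1/30.5 = 0.032787 and τ_data = 17/63.5 = 0.267717, so τ_n = 0.300504.
Rearranging for μ₀: μ₀ = (μ_n·τ_n − τ_data·x̄)/τ₀ = (14.7851·0.300504 − 0.267717·17.6) / 0.032787 = -0.268838/0.032787 ≈ -8.2.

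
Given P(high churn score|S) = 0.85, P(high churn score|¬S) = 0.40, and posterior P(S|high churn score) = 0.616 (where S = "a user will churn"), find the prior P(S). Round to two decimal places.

In odds form, posterior odds = prior odds × likelihood ratio, so prior odds = posterior odds ÷ LR.
Posterior odds = 0.616/(1−0.616) = 1.6042. LR = 0.85/0.40 = 2.1250.
Prior odds = 1.6042/2.1250 = 0.7549, so P(S) = 0.7549/(1+0.7549) ≈ 0.43.

P(S) = 0.43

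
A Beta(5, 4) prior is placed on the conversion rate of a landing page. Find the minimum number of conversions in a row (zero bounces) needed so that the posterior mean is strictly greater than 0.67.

k = 4

After k conversions and 0 bounces the posterior is Beta(5+k, 4), with mean (5+k)/(5+4+k).
Set (5+k)/(9+k) > 0.67 and solve: k > (0.67·9 − 5)/(1 − 0.67) = 3.121.
The smallest integer exceeding 3.121 is 4, and checking k=4: (9)/(13) = 0.6923 > 0.67.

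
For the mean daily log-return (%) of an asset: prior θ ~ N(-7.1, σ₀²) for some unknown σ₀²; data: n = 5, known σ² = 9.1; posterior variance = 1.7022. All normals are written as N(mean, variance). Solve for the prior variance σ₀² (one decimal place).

Posterior precision equals prior precision plus data precision: 1/σ_n² = 1/σ₀² + n/σ².
So 1/σ₀² = 1/1.7022 − 5/9.1 = 0.587475 − 0.549451 = 0.038024.
Hence σ₀² = 1/0.038024 ≈ 26.3.

σ₀² = 26.3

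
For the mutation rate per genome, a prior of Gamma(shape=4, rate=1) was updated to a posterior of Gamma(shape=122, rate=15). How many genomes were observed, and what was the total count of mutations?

n = 14 genomes with total 118 mutations

Gamma–Poisson conjugacy: posterior shape = α + Σxᵢ, posterior rate = β + n.
Matching: Σxᵢ = 122 − 4 = 118 and n = 15 − 1 = 14.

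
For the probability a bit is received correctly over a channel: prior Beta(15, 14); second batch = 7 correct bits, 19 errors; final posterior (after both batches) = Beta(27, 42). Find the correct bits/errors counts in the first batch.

Sequential conjugate updates are equivalent to a single update on the pooled data, so total successes = posterior α − prior α and total failures = posterior β − prior β.
Total across both batches: 27−15=12 correct bits, 42−14=28 errors.
Subtract the second batch: 12−7=5 correct bits and 28−19=9 errors.

5 correct bits and 9 errors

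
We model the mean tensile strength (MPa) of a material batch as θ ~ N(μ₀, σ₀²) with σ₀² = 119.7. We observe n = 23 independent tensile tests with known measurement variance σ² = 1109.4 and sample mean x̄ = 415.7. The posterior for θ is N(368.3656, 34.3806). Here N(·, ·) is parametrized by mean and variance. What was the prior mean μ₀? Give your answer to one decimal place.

μ₀ = 250.9

With known observation variance, the Normal–Normal posterior has precision τ_n = τ₀ + n/σ² and mean μ_n = (τ₀μ₀ + (n/σ²)x̄)/τ_n.
Here τ₀ = 1/119.7 = 0.008354 and τ_data = 23/1109.4 = 0.020732, so τ_n = 0.029086.
Rearranging for μ₀: μ₀ = (μ_n·τ_n − τ_data·x̄)/τ₀ = (368.3656·0.029086 − 0.020732·415.7) / 0.008354 = 2.095989/0.008354 ≈ 250.9.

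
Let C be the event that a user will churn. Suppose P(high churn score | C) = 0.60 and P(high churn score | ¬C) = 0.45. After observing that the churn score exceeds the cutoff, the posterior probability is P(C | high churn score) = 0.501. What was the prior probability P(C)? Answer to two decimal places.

In odds form, posterior odds = prior odds × likelihood ratio, so prior odds = posterior odds ÷ LR.
Posterior odds = 0.501/(1−0.501) = 1.0040. LR = 0.60/0.45 = 1.3333.
Prior odds = 1.0040/1.3333 = 0.7530, so P(C) = 0.7530/(1+0.7530) ≈ 0.43.

P(C) = 0.43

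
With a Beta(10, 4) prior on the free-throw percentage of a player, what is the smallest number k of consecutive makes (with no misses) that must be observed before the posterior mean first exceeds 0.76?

k = 3

After k makes and 0 misses the posterior is Beta(10+k, 4), with mean (10+k)/(10+4+k).
Set (10+k)/(14+k) > 0.76 and solve: k > (0.76·14 − 10)/(1 − 0.76) = 2.667.
The smallest integer exceeding 2.667 is 3, and checking k=3: (13)/(17) = 0.7647 > 0.76.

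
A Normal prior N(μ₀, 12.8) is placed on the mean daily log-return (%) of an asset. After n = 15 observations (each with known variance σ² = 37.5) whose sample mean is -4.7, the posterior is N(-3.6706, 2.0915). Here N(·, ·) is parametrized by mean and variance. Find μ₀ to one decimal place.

μ₀ = 1.6

The posterior mean is a precision-weighted average: μ_n = (τ₀μ₀ + τ_data·x̄)/(τ₀+τ_data), with τ₀=1/σ₀² and τ_data=n/σ².
Here τ₀ = 1/12.8 = 0.078125 and τ_data = 15/37.5 = 0.400000, so τ_n = 0.478125.
Rearranging for μ₀: μ₀ = (μ_n·τ_n − τ_data·x̄)/τ₀ = (-3.6706·0.478125 − 0.400000·-4.7) / 0.078125 = 0.124994/0.078125 ≈ 1.6.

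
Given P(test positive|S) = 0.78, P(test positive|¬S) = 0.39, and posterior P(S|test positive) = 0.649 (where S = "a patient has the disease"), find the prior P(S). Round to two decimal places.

In odds form, posterior odds = prior odds × likelihood ratio, so prior odds = posterior odds ÷ LR.
Posterior odds = 0.649/(1−0.649) = 1.8490. LR = 0.78/0.39 = 2.0000.
Prior odds = 1.8490/2.0000 = 0.9245, so P(S) = 0.9245/(1+0.9245) ≈ 0.48.

P(S) = 0.48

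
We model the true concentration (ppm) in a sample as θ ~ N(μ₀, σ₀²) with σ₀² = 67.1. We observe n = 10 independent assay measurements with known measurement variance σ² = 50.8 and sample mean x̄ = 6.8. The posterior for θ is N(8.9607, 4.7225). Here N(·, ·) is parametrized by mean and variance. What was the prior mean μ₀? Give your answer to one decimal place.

μ₀ = 37.5

The posterior mean is a precision-weighted average: μ_n = (τ₀μ₀ + τ_data·x̄)/(τ₀+τ_data), with τ₀=1/σ₀² and τ_data=n/σ².
Here τ₀ = 1/67.1 = 0.014903 and τ_data = 10/50.8 = 0.196850, so τ_n = 0.211753.
Rearranging for μ₀: μ₀ = (μ_n·τ_n − τ_data·x̄)/τ₀ = (8.9607·0.211753 − 0.196850·6.8) / 0.014903 = 0.558875/0.014903 ≈ 37.5.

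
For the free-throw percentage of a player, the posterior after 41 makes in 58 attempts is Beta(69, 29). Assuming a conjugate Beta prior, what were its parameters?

Beta(28, 12)

Beta is conjugate to the binomial likelihood: posterior = Beta(α+s, β+f).
So α = 69 − 41 = 28 and β = 29 − 17 = 12.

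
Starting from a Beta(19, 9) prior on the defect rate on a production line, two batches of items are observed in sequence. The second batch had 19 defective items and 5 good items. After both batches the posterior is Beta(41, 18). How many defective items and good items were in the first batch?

Because Beta–binomial updating is additive in the counts, the combined data contributed (α_post−α_prior, β_post−β_prior) successes and failures.
Total across both batches: 41−19=22 defective items, 18−9=9 good items.
Subtract the second batch: 22−19=3 defective items and 9−5=4 good items.

3 defective items and 4 good items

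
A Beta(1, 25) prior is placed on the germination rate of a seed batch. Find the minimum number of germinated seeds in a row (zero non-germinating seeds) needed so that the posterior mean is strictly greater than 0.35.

k = 13

After k germinated seeds and 0 non-germinating seeds the posterior is Beta(1+k, 25), with mean (1+k)/(1+25+k).
Set (1+k)/(26+k) > 0.35 and solve: k > (0.35·26 − 1)/(1 − 0.35) = 12.462.
The smallest integer exceeding 12.462 is 13.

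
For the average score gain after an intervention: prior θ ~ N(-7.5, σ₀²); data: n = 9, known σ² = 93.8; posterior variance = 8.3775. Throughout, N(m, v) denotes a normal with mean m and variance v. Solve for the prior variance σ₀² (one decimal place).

σ₀² = 42.7

For the Normal–Normal model with known σ², precisions add: τ_n = τ₀ + n/σ².
So 1/σ₀² = 1/8.3775 − 9/93.8 = 0.119367 − 0.095949 = 0.023418.
Hence σ₀² = 1/0.023418 ≈ 42.7.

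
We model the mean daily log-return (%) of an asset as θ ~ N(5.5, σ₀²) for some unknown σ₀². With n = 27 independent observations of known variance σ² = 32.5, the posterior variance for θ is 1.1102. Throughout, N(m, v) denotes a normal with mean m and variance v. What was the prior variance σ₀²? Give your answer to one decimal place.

σ₀² = 14.3

Posterior precision equals prior precision plus data precision: 1/σ_n² = 1/σ₀² + n/σ².
So 1/σ₀² = 1/1.1102 − 27/32.5 = 0.900739 − 0.830769 = 0.069970.
Hence σ₀² = 1/0.069970 ≈ 14.3.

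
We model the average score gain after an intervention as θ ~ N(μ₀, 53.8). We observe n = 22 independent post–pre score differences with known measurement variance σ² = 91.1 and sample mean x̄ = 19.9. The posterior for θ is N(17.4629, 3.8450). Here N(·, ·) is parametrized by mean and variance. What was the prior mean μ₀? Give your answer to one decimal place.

μ₀ = -14.2

The posterior mean is a precision-weighted average: μ_n = (τ₀μ₀ + τ_data·x̄)/(τ₀+τ_data), with τ₀=1/σ₀² and τ_data=n/σ².
Here τ₀ = 1/53.8 = 0.018587 and τ_data = 22/91.1 = 0.241493, so τ_n = 0.260080.
Rearranging for μ₀: μ₀ = (μ_n·τ_n − τ_data·x̄)/τ₀ = (17.4629·0.260080 − 0.241493·19.9) / 0.018587 = -0.263960/0.018587 ≈ -14.2.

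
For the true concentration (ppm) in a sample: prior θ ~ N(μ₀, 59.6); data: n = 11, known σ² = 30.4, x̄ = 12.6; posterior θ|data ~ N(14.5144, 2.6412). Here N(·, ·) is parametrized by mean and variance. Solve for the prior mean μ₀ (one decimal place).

With known observation variance, the Normal–Normal posterior has precision τ_n = τ₀ + n/σ² and mean μ_n = (τ₀μ₀ + (n/σ²)x̄)/τ_n.
Here τ₀ = 1/59.6 = 0.016779 and τ_data = 11/30.4 = 0.361842, so τ_n = 0.378621.
Rearranging for μ₀: μ₀ = (μ_n·τ_n − τ_data·x̄)/τ₀ = (14.5144·0.378621 − 0.361842·12.6) / 0.016779 = 0.936247/0.016779 ≈ 55.8.

μ₀ = 55.8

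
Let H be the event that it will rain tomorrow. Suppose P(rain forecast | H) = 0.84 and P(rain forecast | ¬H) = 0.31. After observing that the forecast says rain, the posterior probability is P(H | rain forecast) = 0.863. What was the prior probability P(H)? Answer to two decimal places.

P(H) = 0.70

In odds form, posterior odds = prior odds × likelihood ratio, so prior odds = posterior odds ÷ LR.
Posterior odds = 0.863/(1−0.863) = 6.2993. LR = 0.84/0.31 = 2.7097.
Prior odds = 6.2993/2.7097 = 2.3247, so P(H) = 2.3247/(1+2.3247) ≈ 0.70.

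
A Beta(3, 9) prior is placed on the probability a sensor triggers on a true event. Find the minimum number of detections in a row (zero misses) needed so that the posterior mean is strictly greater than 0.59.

k = 10

After k detections and 0 misses the posterior is Beta(3+k, 9), with mean (3+k)/(3+9+k).
Set (3+k)/(12+k) > 0.59 and solve: k > (0.59·12 − 3)/(1 − 0.59) = 9.951.
The smallest integer exceeding 9.951 is 10.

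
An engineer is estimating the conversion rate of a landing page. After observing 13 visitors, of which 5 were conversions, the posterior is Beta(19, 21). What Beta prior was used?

A Beta(α, β) prior with s successes and f failures in binomial data gives a Beta(α+s, β+f) posterior.
Subtract the data counts: 19−5=14, 21−8=13.

Beta(14, 13)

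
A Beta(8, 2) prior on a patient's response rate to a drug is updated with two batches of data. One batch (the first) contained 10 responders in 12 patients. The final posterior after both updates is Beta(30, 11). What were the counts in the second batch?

12 responders and 7 non-responders

Sequential conjugate updates are equivalent to a single update on the pooled data, so total successes = posterior α − prior α and total failures = posterior β − prior β.
Total across both batches: 30−8=22 responders, 11−2=9 non-responders.
Subtract the first batch: 22−10=12 responders and 9−2=7 non-responders.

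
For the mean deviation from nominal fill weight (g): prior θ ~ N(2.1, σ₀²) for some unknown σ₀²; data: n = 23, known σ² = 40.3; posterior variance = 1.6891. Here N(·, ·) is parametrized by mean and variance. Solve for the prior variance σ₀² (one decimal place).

σ₀² = 46.9

For the Normal–Normal model with known σ², precisions add: τ_n = τ₀ + n/σ².
So 1/σ₀² = 1/1.6891 − 23/40.3 = 0.592031 − 0.570720 = 0.021311.
Hence σ₀² = 1/0.021311 ≈ 46.9.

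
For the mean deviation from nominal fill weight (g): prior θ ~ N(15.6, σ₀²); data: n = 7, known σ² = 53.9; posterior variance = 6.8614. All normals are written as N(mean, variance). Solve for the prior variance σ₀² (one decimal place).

σ₀² = 63.0

Posterior precision equals prior precision plus data precision: 1/σ_n² = 1/σ₀² + n/σ².
So 1/σ₀² = 1/6.8614 − 7/53.9 = 0.145743 − 0.129870 = 0.015873.
Hence σ₀² = 1/0.015873 ≈ 63.0.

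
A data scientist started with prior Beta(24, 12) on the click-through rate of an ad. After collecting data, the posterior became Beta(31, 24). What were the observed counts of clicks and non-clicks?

7 clicks and 12 non-clicks

Beta is conjugate to the binomial likelihood: posterior = Beta(a+s, b+f).
So s = 31 − 24 = 7 and f = 24 − 12 = 12.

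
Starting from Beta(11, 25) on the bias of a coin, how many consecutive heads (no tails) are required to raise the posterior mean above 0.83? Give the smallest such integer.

k = 112

After k heads and 0 tails the posterior is Beta(11+k, 25), with mean (11+k)/(11+25+k).
Set (11+k)/(36+k) > 0.83 and solve: k > (0.83·36 − 11)/(1 − 0.83) = 111.059.
The smallest integer exceeding 111.059 is 112, and checking k=112: (123)/(148) = 0.8311 > 0.83.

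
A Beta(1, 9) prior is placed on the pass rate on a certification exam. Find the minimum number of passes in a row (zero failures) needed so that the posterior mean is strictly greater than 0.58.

After k passes and 0 failures the posterior is Beta(1+k, 9), with mean (1+k)/(1+9+k).
Set (1+k)/(10+k) > 0.58 and solve: k > (0.58·10 − 1)/(1 − 0.58) = 11.429.
The smallest integer exceeding 11.429 is 12.

k = 12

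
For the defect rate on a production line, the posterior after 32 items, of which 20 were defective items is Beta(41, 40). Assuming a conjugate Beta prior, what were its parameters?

A Beta(a, b) prior with s successes and f failures in binomial data gives a Beta(a+s, b+f) posterior.
Subtract the data counts: 41−20=21, 40−12=28.

Beta(21, 28)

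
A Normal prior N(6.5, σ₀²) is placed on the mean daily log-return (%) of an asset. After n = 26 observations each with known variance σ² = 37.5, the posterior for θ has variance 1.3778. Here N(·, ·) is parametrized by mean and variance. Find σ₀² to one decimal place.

For the Normal–Normal model with known σ², precisions add: τ_n = τ₀ + n/σ².
So 1/σ₀² = 1/1.3778 − 26/37.5 = 0.725795 − 0.693333 = 0.032462.
Hence σ₀² = 1/0.032462 ≈ 30.8.

σ₀² = 30.8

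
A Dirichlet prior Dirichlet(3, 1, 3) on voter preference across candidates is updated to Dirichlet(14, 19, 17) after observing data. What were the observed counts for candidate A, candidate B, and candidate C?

counts (11, 18, 14)

For a Dirichlet(α) prior with multinomial counts c, the posterior is Dirichlet(α + c) componentwise.
Counts are posterior − prior componentwise: 14−3=11, 19−1=18, 17−3=14.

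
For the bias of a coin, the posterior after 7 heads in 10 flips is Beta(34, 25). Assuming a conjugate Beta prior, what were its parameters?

Beta(27, 22)

A Beta(a, b) prior with s successes and f failures in binomial data gives a Beta(a+s, b+f) posterior.
So a = 34 − 7 = 27 and b = 25 − 3 = 22.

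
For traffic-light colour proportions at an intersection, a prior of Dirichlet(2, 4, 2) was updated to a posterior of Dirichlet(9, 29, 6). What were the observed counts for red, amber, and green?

counts (7, 25, 4)

For a Dirichlet(α) prior with multinomial counts c, the posterior is Dirichlet(α + c) componentwise.
Counts are posterior − prior componentwise: 9−2=7, 29−4=25, 6−2=4.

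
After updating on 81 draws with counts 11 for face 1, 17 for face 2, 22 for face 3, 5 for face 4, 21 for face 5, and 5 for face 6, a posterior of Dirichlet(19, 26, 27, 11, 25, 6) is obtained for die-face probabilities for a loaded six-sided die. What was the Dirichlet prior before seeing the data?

Dirichlet(8, 9, 5, 6, 4, 1)

For a Dirichlet(α) prior with multinomial counts c, the posterior is Dirichlet(α + c) componentwise.
Subtract each count from the matching posterior parameter: 19−11=8, 26−17=9, 27−22=5, 11−5=6, 25−21=4, 6−5=1.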